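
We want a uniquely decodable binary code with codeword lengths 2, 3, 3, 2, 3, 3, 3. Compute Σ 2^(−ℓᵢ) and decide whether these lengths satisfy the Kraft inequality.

With common denominator 2^3 = 8: Σ 2^(−ℓᵢ) = 2/8 + 1/8 + 1/8 + 2/8 + 1/8 + 1/8 + 1/8 = 9/8 = 1.125.
Kraft's inequality requires Σ ≤ 1; here Σ = 1.125 > 1, so no such prefix code exists.

1.125; no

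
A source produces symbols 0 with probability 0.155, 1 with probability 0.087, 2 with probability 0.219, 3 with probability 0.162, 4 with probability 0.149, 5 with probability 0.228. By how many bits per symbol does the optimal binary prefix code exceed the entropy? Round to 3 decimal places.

0.029 bits

Entropy H = −Σ p log₂ p ≈ 2.5242 bits.
Huffman merges: 87/1000+149/1000→59/250; 31/200+81/500→317/1000; 219/1000+57/250→447/1000; 59/250+317/1000→553/1000; 447/1000+553/1000→1. L = 2553/1000 ≈ 2.5530.
L − H = 2.5530 − 2.5242 = 0.029 bits.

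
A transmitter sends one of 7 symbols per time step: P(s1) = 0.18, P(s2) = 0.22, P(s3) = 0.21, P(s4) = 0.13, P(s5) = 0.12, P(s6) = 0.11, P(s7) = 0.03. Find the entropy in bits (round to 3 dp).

2.650 bits

H = −Σ pᵢ log₂ pᵢ.
−0.18·log₂(0.18) = 0.4453
−0.22·log₂(0.22) = 0.4806
−0.21·log₂(0.21) = 0.4728
−0.13·log₂(0.13) = 0.3826
−0.12·log₂(0.12) = 0.3671
−0.11·log₂(0.11) = 0.3503
−0.03·log₂(0.03) = 0.1518
Sum ≈ 2.6505 → 2.650 bits.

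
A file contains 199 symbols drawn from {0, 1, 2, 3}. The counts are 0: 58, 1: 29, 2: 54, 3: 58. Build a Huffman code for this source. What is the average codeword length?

2 bits/symbol

Probabilities are the counts divided by 199.
Repeatedly combine the two least-probable nodes; the expected code length is the sum of the merged weights.
merge 29/199 + 54/199 → 83/199
merge 58/199 + 58/199 → 116/199
merge 83/199 + 116/199 → 1
L = 83/199 + 116/199 + 1 = 2 bits/symbol.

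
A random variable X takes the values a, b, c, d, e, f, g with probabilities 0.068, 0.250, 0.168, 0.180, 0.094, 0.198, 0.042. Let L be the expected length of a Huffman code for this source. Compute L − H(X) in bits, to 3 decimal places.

0.045 bits

Entropy H = −Σ p log₂ p ≈ 2.6167 bits.
Huffman merges: 21/500+17/250→11/100; 47/500+11/100→51/250; 21/125+9/50→87/250; 99/500+51/250→201/500; 1/4+87/250→299/500; 201/500+299/500→1. L = 1331/500 ≈ 2.6620.
L − H = 2.6620 − 2.6167 = 0.045 bits.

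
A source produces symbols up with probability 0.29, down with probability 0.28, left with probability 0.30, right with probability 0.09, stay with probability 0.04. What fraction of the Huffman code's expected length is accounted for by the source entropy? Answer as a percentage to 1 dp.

96.3%

Entropy H = −Σ p log₂ p ≈ 2.0516 bits.
Huffman merges: 1/25+9/100→13/100; 13/100+7/25→41/100; 29/100+3/10→59/100; 41/100+59/100→1. L = 213/100 ≈ 2.1300.
Efficiency = H/L = 2.0516/2.1300 = 96.3%.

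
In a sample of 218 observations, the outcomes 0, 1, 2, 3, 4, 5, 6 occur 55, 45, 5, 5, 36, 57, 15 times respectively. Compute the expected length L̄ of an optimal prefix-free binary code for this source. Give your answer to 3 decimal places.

2.440 bits/symbol

Probabilities are the counts divided by 218.
Repeatedly combine the two least-probable nodes; the expected code length is the sum of the merged weights.
merge 5/218 + 5/218 → 5/109
merge 5/109 + 15/218 → 25/218
merge 25/218 + 18/109 → 61/218
merge 45/218 + 55/218 → 50/109
merge 57/218 + 61/218 → 59/109
merge 50/109 + 59/109 → 1
L = 5/109 + 25/218 + 61/218 + 50/109 + 59/109 + 1 = 266/109 ≈ 2.440 bits/symbol.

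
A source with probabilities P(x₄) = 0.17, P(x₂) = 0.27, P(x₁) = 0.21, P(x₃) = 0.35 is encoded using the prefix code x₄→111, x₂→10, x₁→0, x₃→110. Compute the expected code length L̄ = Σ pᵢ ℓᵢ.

2.31 bits/symbol

L̄ = Σ pᵢ·ℓᵢ = 0.17·3 + 0.27·2 + 0.21·1 + 0.35·3 = 2.31 bits/symbol.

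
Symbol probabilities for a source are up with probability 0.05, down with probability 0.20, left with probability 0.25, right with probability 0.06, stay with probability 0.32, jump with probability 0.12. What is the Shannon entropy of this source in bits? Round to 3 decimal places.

H = −Σ pᵢ log₂ pᵢ.
−0.05·log₂(0.05) = 0.2161
−0.20·log₂(0.20) = 0.4644
−0.25·log₂(0.25) = 0.5000
−0.06·log₂(0.06) = 0.2435
−0.32·log₂(0.32) = 0.5260
−0.12·log₂(0.12) = 0.3671
Sum ≈ 2.3171 → 2.317 bits.

2.317 bits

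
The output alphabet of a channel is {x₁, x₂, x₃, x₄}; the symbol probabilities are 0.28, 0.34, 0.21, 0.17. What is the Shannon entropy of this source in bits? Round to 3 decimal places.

H = −Σ pᵢ log₂ pᵢ.
−0.28·log₂(0.28) = 0.5142
−0.34·log₂(0.34) = 0.5292
−0.21·log₂(0.21) = 0.4728
−0.17·log₂(0.17) = 0.4346
Sum ≈ 1.9508 → 1.951 bits.

1.951 bits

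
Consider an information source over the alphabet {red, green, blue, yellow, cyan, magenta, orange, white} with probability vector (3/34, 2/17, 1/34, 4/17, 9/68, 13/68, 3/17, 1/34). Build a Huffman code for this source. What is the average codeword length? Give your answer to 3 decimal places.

2.779 bits/symbol

Repeatedly combine the two least-probable nodes; the expected code length is the sum of the merged weights.
merge 1/34 + 1/34 → 1/17
merge 1/17 + 3/34 → 5/34
merge 2/17 + 9/68 → 1/4
merge 5/34 + 3/17 → 11/34
merge 13/68 + 4/17 → 29/68
merge 1/4 + 11/34 → 39/68
merge 29/68 + 39/68 → 1
L = 1/17 + 5/34 + 1/4 + 11/34 + 29/68 + 39/68 + 1 = 189/68 ≈ 2.779 bits/symbol.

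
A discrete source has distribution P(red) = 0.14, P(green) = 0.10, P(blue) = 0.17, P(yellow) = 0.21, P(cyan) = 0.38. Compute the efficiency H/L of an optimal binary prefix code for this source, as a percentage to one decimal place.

96.7%

Entropy H = −Σ p log₂ p ≈ 2.1672 bits.
Huffman merges: 1/10+7/50→6/25; 17/100+21/100→19/50; 6/25+19/50→31/50; 19/50+31/50→1. L = 56/25 ≈ 2.2400.
Efficiency = H/L = 2.1672/2.2400 = 96.7%.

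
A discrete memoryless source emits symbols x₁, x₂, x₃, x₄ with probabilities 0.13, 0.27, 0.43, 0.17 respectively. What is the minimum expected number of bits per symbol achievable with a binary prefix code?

1.87 bits/symbol

Repeatedly combine the two least-probable nodes; the expected code length is the sum of the merged weights.
merge 13/100 + 17/100 → 3/10
merge 27/100 + 3/10 → 57/100
merge 43/100 + 57/100 → 1
L = 3/10 + 57/100 + 1 = 187/100 = 1.87 bits/symbol.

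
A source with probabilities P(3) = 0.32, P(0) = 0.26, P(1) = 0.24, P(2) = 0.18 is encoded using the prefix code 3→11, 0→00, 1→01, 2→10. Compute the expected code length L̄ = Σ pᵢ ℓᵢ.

L̄ = Σ pᵢ·ℓᵢ = 0.32·2 + 0.26·2 + 0.24·2 + 0.18·2 = 2 bits/symbol.

2 bits/symbol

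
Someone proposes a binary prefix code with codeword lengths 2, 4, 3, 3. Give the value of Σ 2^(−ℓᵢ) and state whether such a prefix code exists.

With common denominator 2^4 = 16: Σ 2^(−ℓᵢ) = 4/16 + 1/16 + 2/16 + 2/16 = 9/16 = 0.5625.
Kraft's inequality requires Σ ≤ 1; here Σ = 0.5625 ≤ 1, so such a prefix code exists.

0.5625; yes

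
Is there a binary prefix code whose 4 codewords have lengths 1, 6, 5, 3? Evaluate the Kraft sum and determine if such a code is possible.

0.671875; yes

With common denominator 2^6 = 64: Σ 2^(−ℓᵢ) = 32/64 + 1/64 + 2/64 + 8/64 = 43/64 = 0.671875.
Kraft's inequality requires Σ ≤ 1; here Σ = 0.671875 ≤ 1, so such a prefix code exists.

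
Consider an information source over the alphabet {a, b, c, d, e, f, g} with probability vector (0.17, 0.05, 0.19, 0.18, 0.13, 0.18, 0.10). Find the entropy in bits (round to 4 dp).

2.7114 bits

H = −Σ pᵢ log₂ pᵢ.
−0.17·log₂(0.17) = 0.4346
−0.05·log₂(0.05) = 0.2161
−0.19·log₂(0.19) = 0.4552
−0.18·log₂(0.18) = 0.4453
−0.13·log₂(0.13) = 0.3826
−0.18·log₂(0.18) = 0.4453
−0.10·log₂(0.10) = 0.3322
Sum ≈ 2.7114 → 2.7114 bits.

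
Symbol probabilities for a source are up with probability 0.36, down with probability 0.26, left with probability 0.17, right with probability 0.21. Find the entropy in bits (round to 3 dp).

1.943 bits

H = −Σ pᵢ log₂ pᵢ.
−0.36·log₂(0.36) = 0.5306
−0.26·log₂(0.26) = 0.5053
−0.17·log₂(0.17) = 0.4346
−0.21·log₂(0.21) = 0.4728
Sum ≈ 1.9433 → 1.943 bits.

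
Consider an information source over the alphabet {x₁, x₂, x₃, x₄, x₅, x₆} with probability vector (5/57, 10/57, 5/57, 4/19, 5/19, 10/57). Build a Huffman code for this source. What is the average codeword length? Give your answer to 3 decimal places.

Repeatedly combine the two least-probable nodes; the expected code length is the sum of the merged weights.
merge 5/57 + 5/57 → 10/57
merge 10/57 + 10/57 → 20/57
merge 10/57 + 4/19 → 22/57
merge 5/19 + 20/57 → 35/57
merge 22/57 + 35/57 → 1
L = 10/57 + 20/57 + 22/57 + 35/57 + 1 = 48/19 ≈ 2.526 bits/symbol.

2.526 bits/symbol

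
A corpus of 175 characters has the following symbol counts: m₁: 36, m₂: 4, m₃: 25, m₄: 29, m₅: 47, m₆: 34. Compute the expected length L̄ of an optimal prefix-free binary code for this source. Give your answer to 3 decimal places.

Probabilities are the counts divided by 175.
Repeatedly combine the two least-probable nodes; the expected code length is the sum of the merged weights.
merge 4/175 + 1/7 → 29/175
merge 29/175 + 29/175 → 58/175
merge 34/175 + 36/175 → 2/5
merge 47/175 + 58/175 → 3/5
merge 2/5 + 3/5 → 1
L = 29/175 + 58/175 + 2/5 + 3/5 + 1 = 437/175 ≈ 2.497 bits/symbol.

2.497 bits/symbol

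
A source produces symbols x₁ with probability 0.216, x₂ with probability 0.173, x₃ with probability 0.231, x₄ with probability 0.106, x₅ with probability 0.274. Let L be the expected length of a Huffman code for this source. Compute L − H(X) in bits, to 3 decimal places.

Entropy H = −Σ p log₂ p ≈ 2.2588 bits.
Huffman merges: 53/500+173/1000→279/1000; 27/125+231/1000→447/1000; 137/500+279/1000→553/1000; 447/1000+553/1000→1. L = 2279/1000 ≈ 2.2790.
L − H = 2.2790 − 2.2588 = 0.020 bits.

0.020 bits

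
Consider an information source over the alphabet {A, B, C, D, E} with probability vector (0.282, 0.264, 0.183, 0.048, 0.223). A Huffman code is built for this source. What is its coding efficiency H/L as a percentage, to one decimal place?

Entropy H = −Σ p log₂ p ≈ 2.1637 bits.
Huffman merges: 6/125+183/1000→231/1000; 223/1000+231/1000→227/500; 33/125+141/500→273/500; 227/500+273/500→1. L = 2231/1000 ≈ 2.2310.
Efficiency = H/L = 2.1637/2.2310 = 97.0%.

97.0%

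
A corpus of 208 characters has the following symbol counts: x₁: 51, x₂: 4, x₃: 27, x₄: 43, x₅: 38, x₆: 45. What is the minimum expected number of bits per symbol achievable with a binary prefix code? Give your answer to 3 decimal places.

Probabilities are the counts divided by 208.
Repeatedly combine the two least-probable nodes; the expected code length is the sum of the merged weights.
merge 1/52 + 27/208 → 31/208
merge 31/208 + 19/104 → 69/208
merge 43/208 + 45/208 → 11/26
merge 51/208 + 69/208 → 15/26
merge 11/26 + 15/26 → 1
L = 31/208 + 69/208 + 11/26 + 15/26 + 1 = 129/52 ≈ 2.481 bits/symbol.

2.481 bits/symbol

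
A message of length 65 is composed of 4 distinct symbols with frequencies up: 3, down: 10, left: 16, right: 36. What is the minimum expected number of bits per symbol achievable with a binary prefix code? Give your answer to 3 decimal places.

1.646 bits/symbol

Probabilities are the counts divided by 65.
Repeatedly combine the two least-probable nodes; the expected code length is the sum of the merged weights.
merge 3/65 + 2/13 → 1/5
merge 1/5 + 16/65 → 29/65
merge 29/65 + 36/65 → 1
L = 1/5 + 29/65 + 1 = 107/65 ≈ 1.646 bits/symbol.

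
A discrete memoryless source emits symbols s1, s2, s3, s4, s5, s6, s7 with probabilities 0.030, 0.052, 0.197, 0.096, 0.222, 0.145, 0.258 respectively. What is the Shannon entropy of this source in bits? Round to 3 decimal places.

2.550 bits

H = −Σ pᵢ log₂ pᵢ.
−0.030·log₂(0.030) = 0.1518
−0.052·log₂(0.052) = 0.2218
−0.197·log₂(0.197) = 0.4617
−0.096·log₂(0.096) = 0.3246
−0.222·log₂(0.222) = 0.4820
−0.145·log₂(0.145) = 0.4040
−0.258·log₂(0.258) = 0.5043
Sum ≈ 2.5501 → 2.550 bits.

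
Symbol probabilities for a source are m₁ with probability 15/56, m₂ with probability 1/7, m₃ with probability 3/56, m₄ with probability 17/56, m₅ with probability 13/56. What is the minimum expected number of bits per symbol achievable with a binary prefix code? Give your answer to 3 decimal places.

2.196 bits/symbol

Repeatedly combine the two least-probable nodes; the expected code length is the sum of the merged weights.
merge 3/56 + 1/7 → 11/56
merge 11/56 + 13/56 → 3/7
merge 15/56 + 17/56 → 4/7
merge 3/7 + 4/7 → 1
L = 11/56 + 3/7 + 4/7 + 1 = 123/56 ≈ 2.196 bits/symbol.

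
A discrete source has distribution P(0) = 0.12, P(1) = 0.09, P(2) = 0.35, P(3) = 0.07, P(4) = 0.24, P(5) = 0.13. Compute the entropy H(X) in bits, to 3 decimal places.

2.355 bits

H = −Σ pᵢ log₂ pᵢ.
−0.12·log₂(0.12) = 0.3671
−0.09·log₂(0.09) = 0.3127
−0.35·log₂(0.35) = 0.5301
−0.07·log₂(0.07) = 0.2686
−0.24·log₂(0.24) = 0.4941
−0.13·log₂(0.13) = 0.3826
Sum ≈ 2.3552 → 2.355 bits.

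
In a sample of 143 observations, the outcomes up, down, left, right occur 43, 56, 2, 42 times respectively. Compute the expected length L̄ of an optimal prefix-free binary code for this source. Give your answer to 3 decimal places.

1.916 bits/symbol

Probabilities are the counts divided by 143.
Repeatedly combine the two least-probable nodes; the expected code length is the sum of the merged weights.
merge 2/143 + 42/143 → 4/13
merge 43/143 + 4/13 → 87/143
merge 56/143 + 87/143 → 1
L = 4/13 + 87/143 + 1 = 274/143 ≈ 1.916 bits/symbol.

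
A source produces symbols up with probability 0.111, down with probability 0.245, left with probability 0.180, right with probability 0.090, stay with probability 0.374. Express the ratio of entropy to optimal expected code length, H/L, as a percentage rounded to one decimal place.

Entropy H = −Σ p log₂ p ≈ 2.1378 bits.
Huffman merges: 9/100+111/1000→201/1000; 9/50+201/1000→381/1000; 49/200+187/500→619/1000; 381/1000+619/1000→1. L = 2201/1000 ≈ 2.2010.
Efficiency = H/L = 2.1378/2.2010 = 97.1%.

97.1%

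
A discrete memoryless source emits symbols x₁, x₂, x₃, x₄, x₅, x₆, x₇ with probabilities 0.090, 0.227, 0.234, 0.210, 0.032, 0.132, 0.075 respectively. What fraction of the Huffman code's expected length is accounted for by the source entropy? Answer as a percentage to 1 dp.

98.2%

Entropy H = −Σ p log₂ p ≈ 2.5862 bits.
Huffman merges: 4/125+3/40→107/1000; 9/100+107/1000→197/1000; 33/250+197/1000→329/1000; 21/100+227/1000→437/1000; 117/500+329/1000→563/1000; 437/1000+563/1000→1. L = 2633/1000 ≈ 2.6330.
Efficiency = H/L = 2.5862/2.6330 = 98.2%.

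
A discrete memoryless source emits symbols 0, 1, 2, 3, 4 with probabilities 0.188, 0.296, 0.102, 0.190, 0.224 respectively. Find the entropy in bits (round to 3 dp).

2.248 bits

H = −Σ pᵢ log₂ pᵢ.
−0.188·log₂(0.188) = 0.4533
−0.296·log₂(0.296) = 0.5199
−0.102·log₂(0.102) = 0.3359
−0.190·log₂(0.190) = 0.4552
−0.224·log₂(0.224) = 0.4835
Sum ≈ 2.2478 → 2.248 bits.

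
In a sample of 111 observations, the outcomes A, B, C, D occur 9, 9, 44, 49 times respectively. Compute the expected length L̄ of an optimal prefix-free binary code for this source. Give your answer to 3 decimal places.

1.721 bits/symbol

Probabilities are the counts divided by 111.
Repeatedly combine the two least-probable nodes; the expected code length is the sum of the merged weights.
merge 3/37 + 3/37 → 6/37
merge 6/37 + 44/111 → 62/111
merge 49/111 + 62/111 → 1
L = 6/37 + 62/111 + 1 = 191/111 ≈ 1.721 bits/symbol.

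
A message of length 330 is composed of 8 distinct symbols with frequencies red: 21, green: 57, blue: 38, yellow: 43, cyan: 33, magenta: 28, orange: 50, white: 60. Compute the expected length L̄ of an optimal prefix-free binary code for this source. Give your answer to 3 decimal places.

Probabilities are the counts divided by 330.
Repeatedly combine the two least-probable nodes; the expected code length is the sum of the merged weights.
merge 7/110 + 14/165 → 49/330
merge 1/10 + 19/165 → 71/330
merge 43/330 + 49/330 → 46/165
merge 5/33 + 19/110 → 107/330
merge 2/11 + 71/330 → 131/330
merge 46/165 + 107/330 → 199/330
merge 131/330 + 199/330 → 1
L = 49/330 + 71/330 + 46/165 + 107/330 + 131/330 + 199/330 + 1 = 89/30 ≈ 2.967 bits/symbol.

2.967 bits/symbol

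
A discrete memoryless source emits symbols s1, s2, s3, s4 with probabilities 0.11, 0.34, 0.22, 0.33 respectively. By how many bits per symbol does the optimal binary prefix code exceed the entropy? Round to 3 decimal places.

0.102 bits

Entropy H = −Σ p log₂ p ≈ 1.8879 bits.
Huffman merges: 11/100+11/50→33/100; 33/100+33/100→33/50; 17/50+33/50→1. L = 199/100 ≈ 1.9900.
L − H = 1.9900 − 1.8879 = 0.102 bits.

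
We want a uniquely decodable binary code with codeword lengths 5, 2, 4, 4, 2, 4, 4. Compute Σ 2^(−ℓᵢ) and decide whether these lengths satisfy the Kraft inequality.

With common denominator 2^5 = 32: Σ 2^(−ℓᵢ) = 1/32 + 8/32 + 2/32 + 2/32 + 8/32 + 2/32 + 2/32 = 25/32 = 0.78125.
Kraft's inequality requires Σ ≤ 1; here Σ = 0.78125 ≤ 1, so such a prefix code exists.

0.78125; yes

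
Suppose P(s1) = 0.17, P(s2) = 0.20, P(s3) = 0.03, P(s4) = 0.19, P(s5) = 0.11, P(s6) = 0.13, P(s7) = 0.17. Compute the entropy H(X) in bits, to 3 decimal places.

2.673 bits

H = −Σ pᵢ log₂ pᵢ.
−0.17·log₂(0.17) = 0.4346
−0.20·log₂(0.20) = 0.4644
−0.03·log₂(0.03) = 0.1518
−0.19·log₂(0.19) = 0.4552
−0.11·log₂(0.11) = 0.3503
−0.13·log₂(0.13) = 0.3826
−0.17·log₂(0.17) = 0.4346
Sum ≈ 2.6735 → 2.673 bits.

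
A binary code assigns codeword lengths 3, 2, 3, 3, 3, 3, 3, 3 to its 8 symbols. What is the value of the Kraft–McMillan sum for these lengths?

1.125

With common denominator 2^3 = 8: Σ 2^(−ℓᵢ) = 1/8 + 2/8 + 1/8 + 1/8 + 1/8 + 1/8 + 1/8 + 1/8 = 9/8 = 1.125.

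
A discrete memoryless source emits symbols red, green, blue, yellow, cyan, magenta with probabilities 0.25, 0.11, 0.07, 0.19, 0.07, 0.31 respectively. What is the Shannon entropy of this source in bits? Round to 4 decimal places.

2.3664 bits

H = −Σ pᵢ log₂ pᵢ.
−0.25·log₂(0.25) = 0.5000
−0.11·log₂(0.11) = 0.3503
−0.07·log₂(0.07) = 0.2686
−0.19·log₂(0.19) = 0.4552
−0.07·log₂(0.07) = 0.2686
−0.31·log₂(0.31) = 0.5238
Sum ≈ 2.3664 → 2.3664 bits.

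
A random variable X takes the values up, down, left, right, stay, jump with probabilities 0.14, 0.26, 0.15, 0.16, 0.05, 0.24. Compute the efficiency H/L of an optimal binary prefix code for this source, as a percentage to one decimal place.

97.8%

Entropy H = −Σ p log₂ p ≈ 2.4462 bits.
Huffman merges: 1/20+7/50→19/100; 3/20+4/25→31/100; 19/100+6/25→43/100; 13/50+31/100→57/100; 43/100+57/100→1. L = 5/2 ≈ 2.5000.
Efficiency = H/L = 2.4462/2.5000 = 97.8%.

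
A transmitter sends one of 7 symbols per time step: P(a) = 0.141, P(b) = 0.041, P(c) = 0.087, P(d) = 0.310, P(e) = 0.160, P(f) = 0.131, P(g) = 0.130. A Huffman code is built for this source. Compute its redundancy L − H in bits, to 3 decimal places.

0.050 bits

Entropy H = −Σ p log₂ p ≈ 2.6075 bits.
Huffman merges: 41/1000+87/1000→16/125; 16/125+13/100→129/500; 131/1000+141/1000→34/125; 4/25+129/500→209/500; 34/125+31/100→291/500; 209/500+291/500→1. L = 1329/500 ≈ 2.6580.
L − H = 2.6580 − 2.6075 = 0.050 bits.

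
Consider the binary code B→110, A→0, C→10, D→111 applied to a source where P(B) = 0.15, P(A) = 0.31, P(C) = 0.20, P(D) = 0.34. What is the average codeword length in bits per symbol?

2.18 bits/symbol

L̄ = Σ pᵢ·ℓᵢ = 0.15·3 + 0.31·1 + 0.20·2 + 0.34·3 = 2.18 bits/symbol.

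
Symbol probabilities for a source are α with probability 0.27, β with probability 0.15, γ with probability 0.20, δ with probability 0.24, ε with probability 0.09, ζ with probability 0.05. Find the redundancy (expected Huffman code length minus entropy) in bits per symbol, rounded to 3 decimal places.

Entropy H = −Σ p log₂ p ≈ 2.4078 bits.
Huffman merges: 1/20+9/100→7/50; 7/50+3/20→29/100; 1/5+6/25→11/25; 27/100+29/100→14/25; 11/25+14/25→1. L = 243/100 ≈ 2.4300.
L − H = 2.4300 − 2.4078 = 0.022 bits.

0.022 bits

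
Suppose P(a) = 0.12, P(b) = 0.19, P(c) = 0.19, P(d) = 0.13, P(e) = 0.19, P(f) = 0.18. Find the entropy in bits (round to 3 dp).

H = −Σ pᵢ log₂ pᵢ.
−0.12·log₂(0.12) = 0.3671
−0.19·log₂(0.19) = 0.4552
−0.19·log₂(0.19) = 0.4552
−0.13·log₂(0.13) = 0.3826
−0.19·log₂(0.19) = 0.4552
−0.18·log₂(0.18) = 0.4453
Sum ≈ 2.5607 → 2.561 bits.

2.561 bits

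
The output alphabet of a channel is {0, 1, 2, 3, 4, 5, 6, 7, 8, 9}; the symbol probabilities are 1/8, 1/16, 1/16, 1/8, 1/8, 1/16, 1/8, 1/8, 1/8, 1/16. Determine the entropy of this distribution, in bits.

Each probability is a power of 1/2, so log₂(1/p) is an integer.
H = Σ p·log₂(1/p) = 1/8·3 + 1/16·4 + 1/16·4 + 1/8·3 + 1/8·3 + 1/16·4 + 1/8·3 + 1/8·3 + 1/8·3 + 1/16·4 = 3.25 bits.

3.25 bits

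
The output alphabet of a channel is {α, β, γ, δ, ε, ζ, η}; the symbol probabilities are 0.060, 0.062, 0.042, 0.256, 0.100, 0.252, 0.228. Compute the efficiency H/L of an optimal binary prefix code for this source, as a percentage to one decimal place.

Entropy H = −Σ p log₂ p ≈ 2.5072 bits.
Huffman merges: 21/500+3/50→51/500; 31/500+1/10→81/500; 51/500+81/500→33/125; 57/250+63/250→12/25; 32/125+33/125→13/25; 12/25+13/25→1. L = 316/125 ≈ 2.5280.
Efficiency = H/L = 2.5072/2.5280 = 99.2%.

99.2%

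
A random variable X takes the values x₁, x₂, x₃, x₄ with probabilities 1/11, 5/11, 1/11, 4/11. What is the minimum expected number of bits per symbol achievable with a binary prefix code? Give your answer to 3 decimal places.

1.727 bits/symbol

Repeatedly combine the two least-probable nodes; the expected code length is the sum of the merged weights.
merge 1/11 + 1/11 → 2/11
merge 2/11 + 4/11 → 6/11
merge 5/11 + 6/11 → 1
L = 2/11 + 6/11 + 1 = 19/11 ≈ 1.727 bits/symbol.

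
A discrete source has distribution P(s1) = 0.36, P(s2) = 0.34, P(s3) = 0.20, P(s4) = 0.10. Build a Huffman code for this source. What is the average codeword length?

Repeatedly combine the two least-probable nodes; the expected code length is the sum of the merged weights.
merge 1/10 + 1/5 → 3/10
merge 3/10 + 17/50 → 16/25
merge 9/25 + 16/25 → 1
L = 3/10 + 16/25 + 1 = 97/50 = 1.94 bits/symbol.

1.94 bits/symbol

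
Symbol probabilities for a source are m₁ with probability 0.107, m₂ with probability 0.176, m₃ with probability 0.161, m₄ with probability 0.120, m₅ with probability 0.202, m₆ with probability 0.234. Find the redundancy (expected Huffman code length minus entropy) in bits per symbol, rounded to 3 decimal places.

Entropy H = −Σ p log₂ p ≈ 2.5339 bits.
Huffman merges: 107/1000+3/25→227/1000; 161/1000+22/125→337/1000; 101/500+227/1000→429/1000; 117/500+337/1000→571/1000; 429/1000+571/1000→1. L = 641/250 ≈ 2.5640.
L − H = 2.5640 − 2.5339 = 0.030 bits.

0.030 bits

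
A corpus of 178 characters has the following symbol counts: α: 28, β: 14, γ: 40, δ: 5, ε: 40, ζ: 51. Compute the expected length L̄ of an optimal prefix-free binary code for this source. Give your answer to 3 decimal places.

Probabilities are the counts divided by 178.
Repeatedly combine the two least-probable nodes; the expected code length is the sum of the merged weights.
merge 5/178 + 7/89 → 19/178
merge 19/178 + 14/89 → 47/178
merge 20/89 + 20/89 → 40/89
merge 47/178 + 51/178 → 49/89
merge 40/89 + 49/89 → 1
L = 19/178 + 47/178 + 40/89 + 49/89 + 1 = 211/89 ≈ 2.371 bits/symbol.

2.371 bits/symbol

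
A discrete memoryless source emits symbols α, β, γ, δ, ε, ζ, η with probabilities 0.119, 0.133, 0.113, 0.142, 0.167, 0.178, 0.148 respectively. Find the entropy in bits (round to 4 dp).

H = −Σ pᵢ log₂ pᵢ.
−0.119·log₂(0.119) = 0.3654
−0.133·log₂(0.133) = 0.3871
−0.113·log₂(0.113) = 0.3555
−0.142·log₂(0.142) = 0.3999
−0.167·log₂(0.167) = 0.4312
−0.178·log₂(0.178) = 0.4432
−0.148·log₂(0.148) = 0.4079
Sum ≈ 2.7902 → 2.7902 bits.

2.7902 bits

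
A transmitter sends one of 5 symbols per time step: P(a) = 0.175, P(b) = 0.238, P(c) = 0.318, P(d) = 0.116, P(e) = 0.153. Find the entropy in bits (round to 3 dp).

H = −Σ pᵢ log₂ pᵢ.
−0.175·log₂(0.175) = 0.4401
−0.238·log₂(0.238) = 0.4929
−0.318·log₂(0.318) = 0.5256
−0.116·log₂(0.116) = 0.3605
−0.153·log₂(0.153) = 0.4144
Sum ≈ 2.2335 → 2.233 bits.

2.233 bits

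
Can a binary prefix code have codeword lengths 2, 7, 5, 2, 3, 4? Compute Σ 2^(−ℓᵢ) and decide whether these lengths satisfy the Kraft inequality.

With common denominator 2^7 = 128: Σ 2^(−ℓᵢ) = 32/128 + 1/128 + 4/128 + 32/128 + 16/128 + 8/128 = 93/128 = 0.7265625.
Kraft's inequality requires Σ ≤ 1; here Σ = 0.7265625 ≤ 1, so such a prefix code exists.

0.7265625; yes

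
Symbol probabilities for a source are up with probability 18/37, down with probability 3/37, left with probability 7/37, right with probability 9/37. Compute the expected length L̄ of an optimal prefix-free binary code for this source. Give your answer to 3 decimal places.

1.784 bits/symbol

Repeatedly combine the two least-probable nodes; the expected code length is the sum of the merged weights.
merge 3/37 + 7/37 → 10/37
merge 9/37 + 10/37 → 19/37
merge 18/37 + 19/37 → 1
L = 10/37 + 19/37 + 1 = 66/37 ≈ 1.784 bits/symbol.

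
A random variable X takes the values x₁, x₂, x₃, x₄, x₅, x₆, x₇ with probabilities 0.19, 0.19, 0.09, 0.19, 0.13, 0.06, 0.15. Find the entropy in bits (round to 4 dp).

2.7151 bits

H = −Σ pᵢ log₂ pᵢ.
−0.19·log₂(0.19) = 0.4552
−0.19·log₂(0.19) = 0.4552
−0.09·log₂(0.09) = 0.3127
−0.19·log₂(0.19) = 0.4552
−0.13·log₂(0.13) = 0.3826
−0.06·log₂(0.06) = 0.2435
−0.15·log₂(0.15) = 0.4105
Sum ≈ 2.7151 → 2.7151 bits.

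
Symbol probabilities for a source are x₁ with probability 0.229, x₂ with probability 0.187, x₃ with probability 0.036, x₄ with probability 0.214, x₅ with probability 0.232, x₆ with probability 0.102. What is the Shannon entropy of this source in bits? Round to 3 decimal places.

H = −Σ pᵢ log₂ pᵢ.
−0.229·log₂(0.229) = 0.4870
−0.187·log₂(0.187) = 0.4523
−0.036·log₂(0.036) = 0.1727
−0.214·log₂(0.214) = 0.4760
−0.232·log₂(0.232) = 0.4890
−0.102·log₂(0.102) = 0.3359
Sum ≈ 2.4129 → 2.413 bits.

2.413 bits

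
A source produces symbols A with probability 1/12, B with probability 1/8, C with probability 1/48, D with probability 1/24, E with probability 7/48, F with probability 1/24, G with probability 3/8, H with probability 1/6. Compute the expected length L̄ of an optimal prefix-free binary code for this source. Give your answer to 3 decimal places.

Repeatedly combine the two least-probable nodes; the expected code length is the sum of the merged weights.
merge 1/48 + 1/24 → 1/16
merge 1/24 + 1/16 → 5/48
merge 1/12 + 5/48 → 3/16
merge 1/8 + 7/48 → 13/48
merge 1/6 + 3/16 → 17/48
merge 13/48 + 17/48 → 5/8
merge 3/8 + 5/8 → 1
L = 1/16 + 5/48 + 3/16 + 13/48 + 17/48 + 5/8 + 1 = 125/48 ≈ 2.604 bits/symbol.

2.604 bits/symbol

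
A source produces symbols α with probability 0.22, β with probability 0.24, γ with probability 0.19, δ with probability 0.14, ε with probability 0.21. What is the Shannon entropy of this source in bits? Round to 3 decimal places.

2.300 bits

H = −Σ pᵢ log₂ pᵢ.
−0.22·log₂(0.22) = 0.4806
−0.24·log₂(0.24) = 0.4941
−0.19·log₂(0.19) = 0.4552
−0.14·log₂(0.14) = 0.3971
−0.21·log₂(0.21) = 0.4728
Sum ≈ 2.2999 → 2.300 bits.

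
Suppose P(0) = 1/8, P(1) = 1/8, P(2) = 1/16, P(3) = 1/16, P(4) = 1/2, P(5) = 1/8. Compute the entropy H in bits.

Each probability is a power of 1/2, so log₂(1/p) is an integer.
H = Σ p·log₂(1/p) = 1/8·3 + 1/8·3 + 1/16·4 + 1/16·4 + 1/2·1 + 1/8·3 = 2.125 bits.

2.125 bits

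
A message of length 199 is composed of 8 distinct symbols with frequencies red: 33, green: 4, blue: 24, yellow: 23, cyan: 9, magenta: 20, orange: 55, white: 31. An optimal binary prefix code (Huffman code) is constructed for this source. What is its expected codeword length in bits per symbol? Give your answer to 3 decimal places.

Probabilities are the counts divided by 199.
Repeatedly combine the two least-probable nodes; the expected code length is the sum of the merged weights.
merge 4/199 + 9/199 → 13/199
merge 13/199 + 20/199 → 33/199
merge 23/199 + 24/199 → 47/199
merge 31/199 + 33/199 → 64/199
merge 33/199 + 47/199 → 80/199
merge 55/199 + 64/199 → 119/199
merge 80/199 + 119/199 → 1
L = 13/199 + 33/199 + 47/199 + 64/199 + 80/199 + 119/199 + 1 = 555/199 ≈ 2.789 bits/symbol.

2.789 bits/symbol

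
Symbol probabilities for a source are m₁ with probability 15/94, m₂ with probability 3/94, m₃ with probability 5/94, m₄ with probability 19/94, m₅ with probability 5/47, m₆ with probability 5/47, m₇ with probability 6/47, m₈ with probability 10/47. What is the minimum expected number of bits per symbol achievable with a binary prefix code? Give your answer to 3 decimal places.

Repeatedly combine the two least-probable nodes; the expected code length is the sum of the merged weights.
merge 3/94 + 5/94 → 4/47
merge 4/47 + 5/47 → 9/47
merge 5/47 + 6/47 → 11/47
merge 15/94 + 9/47 → 33/94
merge 19/94 + 10/47 → 39/94
merge 11/47 + 33/94 → 55/94
merge 39/94 + 55/94 → 1
L = 4/47 + 9/47 + 11/47 + 33/94 + 39/94 + 55/94 + 1 = 269/94 ≈ 2.862 bits/symbol.

2.862 bits/symbol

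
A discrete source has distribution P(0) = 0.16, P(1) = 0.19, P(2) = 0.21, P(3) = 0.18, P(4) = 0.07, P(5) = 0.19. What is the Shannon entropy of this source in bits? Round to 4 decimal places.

2.5202 bits

H = −Σ pᵢ log₂ pᵢ.
−0.16·log₂(0.16) = 0.4230
−0.19·log₂(0.19) = 0.4552
−0.21·log₂(0.21) = 0.4728
−0.18·log₂(0.18) = 0.4453
−0.07·log₂(0.07) = 0.2686
−0.19·log₂(0.19) = 0.4552
Sum ≈ 2.5202 → 2.5202 bits.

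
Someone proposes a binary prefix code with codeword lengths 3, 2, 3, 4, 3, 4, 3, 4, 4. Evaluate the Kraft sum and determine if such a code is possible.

1; yes

With common denominator 2^4 = 16: Σ 2^(−ℓᵢ) = 2/16 + 4/16 + 2/16 + 1/16 + 2/16 + 1/16 + 2/16 + 1/16 + 1/16 = 16/16 = 1.
Kraft's inequality requires Σ ≤ 1; here Σ = 1 ≤ 1, so such a prefix code exists.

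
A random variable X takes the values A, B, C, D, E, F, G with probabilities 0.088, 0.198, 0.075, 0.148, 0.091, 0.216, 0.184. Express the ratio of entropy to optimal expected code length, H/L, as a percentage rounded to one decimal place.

98.3%

Entropy H = −Σ p log₂ p ≈ 2.7010 bits.
Huffman merges: 3/40+11/125→163/1000; 91/1000+37/250→239/1000; 163/1000+23/125→347/1000; 99/500+27/125→207/500; 239/1000+347/1000→293/500; 207/500+293/500→1. L = 2749/1000 ≈ 2.7490.
Efficiency = H/L = 2.7010/2.7490 = 98.3%.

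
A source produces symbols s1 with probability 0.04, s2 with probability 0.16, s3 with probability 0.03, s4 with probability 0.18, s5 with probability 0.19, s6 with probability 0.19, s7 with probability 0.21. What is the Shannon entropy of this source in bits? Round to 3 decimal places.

2.589 bits

H = −Σ pᵢ log₂ pᵢ.
−0.04·log₂(0.04) = 0.1858
−0.16·log₂(0.16) = 0.4230
−0.03·log₂(0.03) = 0.1518
−0.18·log₂(0.18) = 0.4453
−0.19·log₂(0.19) = 0.4552
−0.19·log₂(0.19) = 0.4552
−0.21·log₂(0.21) = 0.4728
Sum ≈ 2.5891 → 2.589 bits.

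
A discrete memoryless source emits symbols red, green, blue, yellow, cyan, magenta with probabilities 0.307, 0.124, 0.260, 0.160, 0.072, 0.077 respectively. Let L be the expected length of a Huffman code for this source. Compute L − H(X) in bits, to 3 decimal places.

Entropy H = −Σ p log₂ p ≈ 2.3829 bits.
Huffman merges: 9/125+77/1000→149/1000; 31/250+149/1000→273/1000; 4/25+13/50→21/50; 273/1000+307/1000→29/50; 21/50+29/50→1. L = 1211/500 ≈ 2.4220.
L − H = 2.4220 − 2.3829 = 0.039 bits.

0.039 bits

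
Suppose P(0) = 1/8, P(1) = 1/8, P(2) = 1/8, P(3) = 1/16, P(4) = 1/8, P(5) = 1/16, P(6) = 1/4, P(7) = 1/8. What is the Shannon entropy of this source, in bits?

2.875 bits

Each probability is a power of 1/2, so log₂(1/p) is an integer.
H = Σ p·log₂(1/p) = 1/8·3 + 1/8·3 + 1/8·3 + 1/16·4 + 1/8·3 + 1/16·4 + 1/4·2 + 1/8·3 = 2.875 bits.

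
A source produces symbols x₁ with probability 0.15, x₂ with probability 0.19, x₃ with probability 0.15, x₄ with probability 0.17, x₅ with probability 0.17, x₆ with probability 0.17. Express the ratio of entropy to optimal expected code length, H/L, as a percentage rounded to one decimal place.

97.7%

Entropy H = −Σ p log₂ p ≈ 2.5801 bits.
Huffman merges: 3/20+3/20→3/10; 17/100+17/100→17/50; 17/100+19/100→9/25; 3/10+17/50→16/25; 9/25+16/25→1. L = 66/25 ≈ 2.6400.
Efficiency = H/L = 2.5801/2.6400 = 97.7%.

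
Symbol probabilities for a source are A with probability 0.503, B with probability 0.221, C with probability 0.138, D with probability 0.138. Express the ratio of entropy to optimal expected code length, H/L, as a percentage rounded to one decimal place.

Entropy H = −Σ p log₂ p ≈ 1.7686 bits.
Huffman merges: 69/500+69/500→69/250; 221/1000+69/250→497/1000; 497/1000+503/1000→1. L = 1773/1000 ≈ 1.7730.
Efficiency = H/L = 1.7686/1.7730 = 99.8%.

99.8%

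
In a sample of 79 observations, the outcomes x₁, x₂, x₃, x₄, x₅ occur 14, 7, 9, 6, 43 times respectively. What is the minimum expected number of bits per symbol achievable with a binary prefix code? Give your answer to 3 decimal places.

Probabilities are the counts divided by 79.
Repeatedly combine the two least-probable nodes; the expected code length is the sum of the merged weights.
merge 6/79 + 7/79 → 13/79
merge 9/79 + 13/79 → 22/79
merge 14/79 + 22/79 → 36/79
merge 36/79 + 43/79 → 1
L = 13/79 + 22/79 + 36/79 + 1 = 150/79 ≈ 1.899 bits/symbol.

1.899 bits/symbol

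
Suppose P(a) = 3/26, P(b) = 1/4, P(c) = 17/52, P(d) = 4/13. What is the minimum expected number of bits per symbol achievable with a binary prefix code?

Repeatedly combine the two least-probable nodes; the expected code length is the sum of the merged weights.
merge 3/26 + 1/4 → 19/52
merge 4/13 + 17/52 → 33/52
merge 19/52 + 33/52 → 1
L = 19/52 + 33/52 + 1 = 2 bits/symbol.

2 bits/symbol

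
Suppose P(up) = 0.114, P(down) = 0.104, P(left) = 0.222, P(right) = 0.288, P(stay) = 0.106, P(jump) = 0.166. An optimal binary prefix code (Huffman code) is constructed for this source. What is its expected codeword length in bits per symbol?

Repeatedly combine the two least-probable nodes; the expected code length is the sum of the merged weights.
merge 13/125 + 53/500 → 21/100
merge 57/500 + 83/500 → 7/25
merge 21/100 + 111/500 → 54/125
merge 7/25 + 36/125 → 71/125
merge 54/125 + 71/125 → 1
L = 21/100 + 7/25 + 54/125 + 71/125 + 1 = 249/100 = 2.49 bits/symbol.

2.49 bits/symbol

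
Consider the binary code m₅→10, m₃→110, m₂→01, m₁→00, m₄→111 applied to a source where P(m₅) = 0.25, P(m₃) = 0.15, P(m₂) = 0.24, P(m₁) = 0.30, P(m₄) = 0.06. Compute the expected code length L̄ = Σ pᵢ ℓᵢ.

L̄ = Σ pᵢ·ℓᵢ = 0.25·2 + 0.15·3 + 0.24·2 + 0.30·2 + 0.06·3 = 2.21 bits/symbol.

2.21 bits/symbol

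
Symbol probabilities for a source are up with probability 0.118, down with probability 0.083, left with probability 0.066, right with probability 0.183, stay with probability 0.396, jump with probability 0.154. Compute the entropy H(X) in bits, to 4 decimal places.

H = −Σ pᵢ log₂ pᵢ.
−0.118·log₂(0.118) = 0.3638
−0.083·log₂(0.083) = 0.2980
−0.066·log₂(0.066) = 0.2588
−0.183·log₂(0.183) = 0.4484
−0.396·log₂(0.396) = 0.5292
−0.154·log₂(0.154) = 0.4156
Sum ≈ 2.3139 → 2.3139 bits.

2.3139 bits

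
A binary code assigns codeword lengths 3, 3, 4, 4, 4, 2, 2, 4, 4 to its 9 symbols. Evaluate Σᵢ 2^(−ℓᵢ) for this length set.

With common denominator 2^4 = 16: Σ 2^(−ℓᵢ) = 2/16 + 2/16 + 1/16 + 1/16 + 1/16 + 4/16 + 4/16 + 1/16 + 1/16 = 17/16 = 1.0625.

1.0625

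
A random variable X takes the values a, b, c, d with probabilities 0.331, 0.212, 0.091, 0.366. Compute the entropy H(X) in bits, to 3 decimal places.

H = −Σ pᵢ log₂ pᵢ.
−0.331·log₂(0.331) = 0.5280
−0.212·log₂(0.212) = 0.4744
−0.091·log₂(0.091) = 0.3147
−0.366·log₂(0.366) = 0.5307
Sum ≈ 1.8478 → 1.848 bits.

1.848 bits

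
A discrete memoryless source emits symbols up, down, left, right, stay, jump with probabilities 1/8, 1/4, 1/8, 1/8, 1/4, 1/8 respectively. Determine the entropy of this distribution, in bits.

2.5 bits

Each probability is a power of 1/2, so log₂(1/p) is an integer.
H = Σ p·log₂(1/p) = 1/8·3 + 1/4·2 + 1/8·3 + 1/8·3 + 1/4·2 + 1/8·3 = 2.5 bits.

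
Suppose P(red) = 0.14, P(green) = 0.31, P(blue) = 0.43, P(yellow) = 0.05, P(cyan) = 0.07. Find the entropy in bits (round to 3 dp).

1.929 bits

H = −Σ pᵢ log₂ pᵢ.
−0.14·log₂(0.14) = 0.3971
−0.31·log₂(0.31) = 0.5238
−0.43·log₂(0.43) = 0.5236
−0.05·log₂(0.05) = 0.2161
−0.07·log₂(0.07) = 0.2686
Sum ≈ 1.9291 → 1.929 bits.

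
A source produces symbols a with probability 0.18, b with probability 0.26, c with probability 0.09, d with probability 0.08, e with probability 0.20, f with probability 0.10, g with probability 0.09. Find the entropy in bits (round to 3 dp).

H = −Σ pᵢ log₂ pᵢ.
−0.18·log₂(0.18) = 0.4453
−0.26·log₂(0.26) = 0.5053
−0.09·log₂(0.09) = 0.3127
−0.08·log₂(0.08) = 0.2915
−0.20·log₂(0.20) = 0.4644
−0.10·log₂(0.10) = 0.3322
−0.09·log₂(0.09) = 0.3127
Sum ≈ 2.6640 → 2.664 bits.

2.664 bits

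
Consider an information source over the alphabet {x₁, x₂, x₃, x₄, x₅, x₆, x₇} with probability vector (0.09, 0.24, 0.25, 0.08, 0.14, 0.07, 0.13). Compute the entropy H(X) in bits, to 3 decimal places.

2.647 bits

H = −Σ pᵢ log₂ pᵢ.
−0.09·log₂(0.09) = 0.3127
−0.24·log₂(0.24) = 0.4941
−0.25·log₂(0.25) = 0.5000
−0.08·log₂(0.08) = 0.2915
−0.14·log₂(0.14) = 0.3971
−0.07·log₂(0.07) = 0.2686
−0.13·log₂(0.13) = 0.3826
Sum ≈ 2.6466 → 2.647 bits.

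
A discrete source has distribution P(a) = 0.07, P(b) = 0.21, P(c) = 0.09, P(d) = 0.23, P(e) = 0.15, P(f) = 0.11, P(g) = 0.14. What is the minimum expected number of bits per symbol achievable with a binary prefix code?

2.72 bits/symbol

Repeatedly combine the two least-probable nodes; the expected code length is the sum of the merged weights.
merge 7/100 + 9/100 → 4/25
merge 11/100 + 7/50 → 1/4
merge 3/20 + 4/25 → 31/100
merge 21/100 + 23/100 → 11/25
merge 1/4 + 31/100 → 14/25
merge 11/25 + 14/25 → 1
L = 4/25 + 1/4 + 31/100 + 11/25 + 14/25 + 1 = 68/25 = 2.72 bits/symbol.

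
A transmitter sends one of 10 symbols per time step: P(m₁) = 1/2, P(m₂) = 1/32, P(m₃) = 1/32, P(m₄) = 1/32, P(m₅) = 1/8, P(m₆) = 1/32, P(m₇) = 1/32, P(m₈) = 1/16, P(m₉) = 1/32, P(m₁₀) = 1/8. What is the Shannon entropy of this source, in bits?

2.4375 bits

Each probability is a power of 1/2, so log₂(1/p) is an integer.
H = Σ p·log₂(1/p) = 1/2·1 + 1/32·5 + 1/32·5 + 1/32·5 + 1/8·3 + 1/32·5 + 1/32·5 + 1/16·4 + 1/32·5 + 1/8·3 = 2.4375 bits.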